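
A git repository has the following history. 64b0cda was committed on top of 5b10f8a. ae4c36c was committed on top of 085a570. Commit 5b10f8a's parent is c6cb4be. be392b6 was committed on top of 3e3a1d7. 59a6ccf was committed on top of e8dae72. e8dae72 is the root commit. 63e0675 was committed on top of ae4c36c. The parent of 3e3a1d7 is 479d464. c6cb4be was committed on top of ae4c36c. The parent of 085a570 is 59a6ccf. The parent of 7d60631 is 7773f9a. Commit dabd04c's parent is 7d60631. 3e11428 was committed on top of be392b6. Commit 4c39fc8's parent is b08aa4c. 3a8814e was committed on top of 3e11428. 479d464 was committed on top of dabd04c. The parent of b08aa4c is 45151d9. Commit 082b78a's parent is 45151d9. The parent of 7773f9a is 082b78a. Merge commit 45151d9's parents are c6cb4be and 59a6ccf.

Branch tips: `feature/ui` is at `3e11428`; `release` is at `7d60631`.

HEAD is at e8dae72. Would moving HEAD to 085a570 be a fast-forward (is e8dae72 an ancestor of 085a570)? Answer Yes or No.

Yes

A fast-forward from e8dae72 to 085a570 is possible iff e8dae72 is an ancestor of 085a570.
Ancestors of 085a570: {085a570, 59a6ccf, e8dae72}.
e8dae72 is among them, so fast-forward is possible.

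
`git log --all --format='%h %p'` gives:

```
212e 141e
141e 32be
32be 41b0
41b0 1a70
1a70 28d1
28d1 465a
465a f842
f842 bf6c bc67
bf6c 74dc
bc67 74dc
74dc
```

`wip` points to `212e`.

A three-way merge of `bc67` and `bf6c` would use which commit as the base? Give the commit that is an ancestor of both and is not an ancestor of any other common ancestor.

Ancestors of bc67: {74dc, bc67}.
Ancestors of bf6c: {74dc, bf6c}.
Common ancestors: {74dc}.
The only common ancestor is 74dc, so it is the merge base.

74dc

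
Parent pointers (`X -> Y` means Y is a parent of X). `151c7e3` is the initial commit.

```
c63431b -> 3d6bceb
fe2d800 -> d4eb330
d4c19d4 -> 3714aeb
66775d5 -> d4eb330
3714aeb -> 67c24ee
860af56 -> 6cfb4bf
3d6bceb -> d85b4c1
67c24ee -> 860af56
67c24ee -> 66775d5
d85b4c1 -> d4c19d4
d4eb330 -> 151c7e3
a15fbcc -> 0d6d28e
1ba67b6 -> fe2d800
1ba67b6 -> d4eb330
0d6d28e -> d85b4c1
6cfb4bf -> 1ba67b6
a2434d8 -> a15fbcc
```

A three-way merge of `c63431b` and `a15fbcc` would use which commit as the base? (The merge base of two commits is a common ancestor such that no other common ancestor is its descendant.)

d85b4c1

Ancestors of c63431b: {151c7e3, 1ba67b6, 3714aeb, 3d6bceb, 66775d5, 67c24ee, 6cfb4bf, 860af56, c63431b, d4c19d4, d4eb330, d85b4c1, fe2d800}.
Ancestors of a15fbcc: {0d6d28e, 151c7e3, 1ba67b6, 3714aeb, 66775d5, 67c24ee, 6cfb4bf, 860af56, a15fbcc, d4c19d4, d4eb330, d85b4c1, fe2d800}.
Common ancestors: {151c7e3, 1ba67b6, 3714aeb, 66775d5, 67c24ee, 6cfb4bf, 860af56, d4c19d4, d4eb330, d85b4c1, fe2d800}.
Among these, d85b4c1 is not an ancestor of any other common ancestor — it is the merge base.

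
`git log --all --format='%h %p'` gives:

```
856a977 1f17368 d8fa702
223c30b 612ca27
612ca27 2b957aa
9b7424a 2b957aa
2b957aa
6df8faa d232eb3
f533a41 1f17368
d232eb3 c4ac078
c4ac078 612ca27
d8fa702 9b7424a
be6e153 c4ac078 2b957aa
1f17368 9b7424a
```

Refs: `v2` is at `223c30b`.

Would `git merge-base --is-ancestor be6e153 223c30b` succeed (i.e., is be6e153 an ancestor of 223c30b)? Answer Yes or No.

Ancestors of 223c30b: {223c30b, 2b957aa, 612ca27}.
be6e153 is not in that set, so it is not an ancestor of 223c30b.

No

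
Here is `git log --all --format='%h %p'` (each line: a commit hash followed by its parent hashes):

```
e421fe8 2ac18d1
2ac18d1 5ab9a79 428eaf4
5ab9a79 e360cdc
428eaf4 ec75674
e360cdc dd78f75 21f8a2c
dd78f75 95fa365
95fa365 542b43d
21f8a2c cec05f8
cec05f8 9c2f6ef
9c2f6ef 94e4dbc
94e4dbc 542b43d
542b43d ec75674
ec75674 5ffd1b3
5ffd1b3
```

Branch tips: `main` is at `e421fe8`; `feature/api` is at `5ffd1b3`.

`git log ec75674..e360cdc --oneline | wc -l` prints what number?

Reachable from e360cdc: {21f8a2c, 542b43d, 5ffd1b3, 94e4dbc, 95fa365, 9c2f6ef, cec05f8, dd78f75, e360cdc, ec75674}.
Reachable from ec75674: {5ffd1b3, ec75674}.
In e360cdc's history but not ec75674's: {21f8a2c, 542b43d, 94e4dbc, 95fa365, 9c2f6ef, cec05f8, dd78f75, e360cdc} — 8 commits.

8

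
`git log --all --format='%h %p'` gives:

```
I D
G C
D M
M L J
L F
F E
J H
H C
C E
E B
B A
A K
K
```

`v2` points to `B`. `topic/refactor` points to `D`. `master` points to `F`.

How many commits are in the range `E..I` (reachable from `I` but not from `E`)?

8

Reachable from I: {A, B, C, D, E, F, H, I, J, K, L, M}.
Reachable from E: {A, B, E, K}.
In I's history but not E's: {C, D, F, H, I, J, L, M} — 8 commits.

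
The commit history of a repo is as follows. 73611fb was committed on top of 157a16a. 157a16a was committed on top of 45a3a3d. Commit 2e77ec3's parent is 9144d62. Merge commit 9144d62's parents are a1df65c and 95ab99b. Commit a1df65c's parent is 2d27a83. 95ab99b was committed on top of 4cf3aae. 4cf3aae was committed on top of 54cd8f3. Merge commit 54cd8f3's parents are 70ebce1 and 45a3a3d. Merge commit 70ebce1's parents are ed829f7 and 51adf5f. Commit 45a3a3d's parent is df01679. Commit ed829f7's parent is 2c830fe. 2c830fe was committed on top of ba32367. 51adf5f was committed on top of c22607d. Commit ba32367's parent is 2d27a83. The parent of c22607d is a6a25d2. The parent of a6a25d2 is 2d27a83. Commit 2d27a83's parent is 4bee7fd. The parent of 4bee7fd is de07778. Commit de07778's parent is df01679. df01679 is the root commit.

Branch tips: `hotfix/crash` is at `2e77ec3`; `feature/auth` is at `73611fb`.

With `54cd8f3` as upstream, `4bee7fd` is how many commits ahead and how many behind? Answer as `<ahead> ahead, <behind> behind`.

0 ahead, 10 behind

Reachable from 4bee7fd: {4bee7fd, de07778, df01679}.
Reachable from 54cd8f3: {2c830fe, 2d27a83, 45a3a3d, 4bee7fd, 51adf5f, 54cd8f3, 70ebce1, a6a25d2, ba32367, c22607d, de07778, df01679, ed829f7}.
Only in 4bee7fd's history (ahead): {} — 0.
Only in 54cd8f3's history (behind): {2c830fe, 2d27a83, 45a3a3d, 51adf5f, 54cd8f3, 70ebce1, a6a25d2, ba32367, c22607d, ed829f7} — 10.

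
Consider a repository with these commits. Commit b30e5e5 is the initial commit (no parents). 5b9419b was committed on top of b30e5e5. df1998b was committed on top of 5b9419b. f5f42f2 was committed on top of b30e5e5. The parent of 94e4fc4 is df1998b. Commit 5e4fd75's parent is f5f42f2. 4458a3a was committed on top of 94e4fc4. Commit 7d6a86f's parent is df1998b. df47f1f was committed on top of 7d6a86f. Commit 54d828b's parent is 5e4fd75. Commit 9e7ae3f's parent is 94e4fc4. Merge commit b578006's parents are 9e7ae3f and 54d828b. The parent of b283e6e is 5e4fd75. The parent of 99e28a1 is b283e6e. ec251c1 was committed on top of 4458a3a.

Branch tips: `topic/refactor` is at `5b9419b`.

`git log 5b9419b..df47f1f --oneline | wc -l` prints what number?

Reachable from df47f1f: {5b9419b, 7d6a86f, b30e5e5, df1998b, df47f1f}.
Reachable from 5b9419b: {5b9419b, b30e5e5}.
In df47f1f's history but not 5b9419b's: {7d6a86f, df1998b, df47f1f} — 3 commits.

3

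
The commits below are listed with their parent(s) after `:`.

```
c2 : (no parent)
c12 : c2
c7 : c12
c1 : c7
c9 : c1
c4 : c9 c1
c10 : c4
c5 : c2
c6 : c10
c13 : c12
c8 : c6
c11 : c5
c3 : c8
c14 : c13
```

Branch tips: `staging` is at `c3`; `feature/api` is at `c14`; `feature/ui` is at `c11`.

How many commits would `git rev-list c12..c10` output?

Reachable from c10: {c1, c10, c12, c2, c4, c7, c9}.
Reachable from c12: {c12, c2}.
In c10's history but not c12's: {c1, c10, c4, c7, c9} — 5 commits.

5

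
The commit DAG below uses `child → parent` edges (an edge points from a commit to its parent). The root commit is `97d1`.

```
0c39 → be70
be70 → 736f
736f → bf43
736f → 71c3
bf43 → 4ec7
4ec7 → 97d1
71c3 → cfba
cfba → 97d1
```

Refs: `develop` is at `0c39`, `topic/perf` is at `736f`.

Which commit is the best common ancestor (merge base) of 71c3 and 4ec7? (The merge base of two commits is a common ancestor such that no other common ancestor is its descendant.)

97d1

Ancestors of 71c3: {71c3, 97d1, cfba}.
Ancestors of 4ec7: {4ec7, 97d1}.
Common ancestors: {97d1}.
The only common ancestor is 97d1, so it is the merge base.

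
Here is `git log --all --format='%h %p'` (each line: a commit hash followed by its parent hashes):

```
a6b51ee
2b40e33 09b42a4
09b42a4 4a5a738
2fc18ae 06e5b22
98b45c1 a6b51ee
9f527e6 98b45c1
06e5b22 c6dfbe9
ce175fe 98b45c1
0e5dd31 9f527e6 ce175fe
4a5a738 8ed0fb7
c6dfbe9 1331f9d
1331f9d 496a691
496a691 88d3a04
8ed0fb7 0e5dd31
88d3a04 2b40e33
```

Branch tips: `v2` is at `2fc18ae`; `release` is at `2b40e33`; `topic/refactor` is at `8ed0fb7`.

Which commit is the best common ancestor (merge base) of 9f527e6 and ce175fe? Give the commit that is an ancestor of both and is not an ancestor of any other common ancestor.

98b45c1

Ancestors of 9f527e6: {98b45c1, 9f527e6, a6b51ee}.
Ancestors of ce175fe: {98b45c1, a6b51ee, ce175fe}.
Common ancestors: {98b45c1, a6b51ee}.
Among these, 98b45c1 is not an ancestor of any other common ancestor — it is the merge base.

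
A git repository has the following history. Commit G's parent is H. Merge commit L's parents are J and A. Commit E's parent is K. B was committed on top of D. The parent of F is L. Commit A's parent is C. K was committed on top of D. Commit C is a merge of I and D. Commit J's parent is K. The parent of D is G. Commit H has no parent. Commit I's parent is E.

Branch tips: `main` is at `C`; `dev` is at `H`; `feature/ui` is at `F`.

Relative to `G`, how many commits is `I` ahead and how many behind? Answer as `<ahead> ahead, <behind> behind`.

Reachable from I: {D, E, G, H, I, K}.
Reachable from G: {G, H}.
Only in I's history (ahead): {D, E, I, K} — 4.
Only in G's history (behind): {} — 0.

4 ahead, 0 behind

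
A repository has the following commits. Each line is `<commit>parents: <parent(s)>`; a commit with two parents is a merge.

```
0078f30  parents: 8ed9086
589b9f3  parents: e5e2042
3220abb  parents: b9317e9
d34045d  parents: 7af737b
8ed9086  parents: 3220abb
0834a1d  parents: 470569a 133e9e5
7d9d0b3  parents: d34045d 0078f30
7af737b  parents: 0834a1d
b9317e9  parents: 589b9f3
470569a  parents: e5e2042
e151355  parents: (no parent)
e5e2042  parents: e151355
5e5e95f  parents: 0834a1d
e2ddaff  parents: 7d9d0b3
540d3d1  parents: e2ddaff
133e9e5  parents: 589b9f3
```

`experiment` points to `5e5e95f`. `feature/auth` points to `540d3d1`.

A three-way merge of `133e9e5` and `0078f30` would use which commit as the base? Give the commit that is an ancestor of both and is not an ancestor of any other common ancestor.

Ancestors of 133e9e5: {133e9e5, 589b9f3, e151355, e5e2042}.
Ancestors of 0078f30: {0078f30, 3220abb, 589b9f3, 8ed9086, b9317e9, e151355, e5e2042}.
Common ancestors: {589b9f3, e151355, e5e2042}.
Among these, 589b9f3 is not an ancestor of any other common ancestor — it is the merge base.

589b9f3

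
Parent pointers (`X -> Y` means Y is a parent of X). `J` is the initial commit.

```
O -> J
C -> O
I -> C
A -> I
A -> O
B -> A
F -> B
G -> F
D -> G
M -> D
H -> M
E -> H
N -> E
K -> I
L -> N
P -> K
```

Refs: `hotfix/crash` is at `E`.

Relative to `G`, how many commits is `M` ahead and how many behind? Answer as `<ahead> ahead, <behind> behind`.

Reachable from M: {A, B, C, D, F, G, I, J, M, O}.
Reachable from G: {A, B, C, F, G, I, J, O}.
Only in M's history (ahead): {D, M} — 2.
Only in G's history (behind): {} — 0.

2 ahead, 0 behind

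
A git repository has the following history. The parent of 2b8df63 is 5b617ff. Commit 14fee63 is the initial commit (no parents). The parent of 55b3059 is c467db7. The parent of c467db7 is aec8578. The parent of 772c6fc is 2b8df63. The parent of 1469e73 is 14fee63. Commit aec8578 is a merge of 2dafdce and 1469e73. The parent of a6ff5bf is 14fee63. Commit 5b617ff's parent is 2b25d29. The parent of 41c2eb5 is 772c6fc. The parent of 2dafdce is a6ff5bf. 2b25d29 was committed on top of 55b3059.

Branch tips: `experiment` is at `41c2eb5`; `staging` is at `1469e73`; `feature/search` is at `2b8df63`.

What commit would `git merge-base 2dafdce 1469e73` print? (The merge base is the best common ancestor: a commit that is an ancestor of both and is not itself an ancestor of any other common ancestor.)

14fee63

Ancestors of 2dafdce: {14fee63, 2dafdce, a6ff5bf}.
Ancestors of 1469e73: {1469e73, 14fee63}.
Common ancestors: {14fee63}.
The only common ancestor is 14fee63, so it is the merge base.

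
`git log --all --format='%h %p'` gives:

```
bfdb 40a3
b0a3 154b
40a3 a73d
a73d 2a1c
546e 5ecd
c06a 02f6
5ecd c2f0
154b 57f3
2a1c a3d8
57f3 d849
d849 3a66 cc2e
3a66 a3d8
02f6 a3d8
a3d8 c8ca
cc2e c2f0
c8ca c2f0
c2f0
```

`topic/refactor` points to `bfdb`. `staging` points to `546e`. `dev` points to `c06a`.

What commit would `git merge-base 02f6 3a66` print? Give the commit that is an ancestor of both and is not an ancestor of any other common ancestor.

a3d8

Ancestors of 02f6: {02f6, a3d8, c2f0, c8ca}.
Ancestors of 3a66: {3a66, a3d8, c2f0, c8ca}.
Common ancestors: {a3d8, c2f0, c8ca}.
Among these, a3d8 is not an ancestor of any other common ancestor — it is the merge base.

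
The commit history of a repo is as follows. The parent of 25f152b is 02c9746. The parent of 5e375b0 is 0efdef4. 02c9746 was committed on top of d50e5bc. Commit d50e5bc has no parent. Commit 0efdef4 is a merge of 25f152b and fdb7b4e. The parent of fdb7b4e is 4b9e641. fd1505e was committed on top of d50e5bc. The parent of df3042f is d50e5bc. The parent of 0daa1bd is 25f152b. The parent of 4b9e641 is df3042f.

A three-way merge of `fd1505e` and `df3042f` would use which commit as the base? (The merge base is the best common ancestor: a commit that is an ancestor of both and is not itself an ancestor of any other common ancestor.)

Ancestors of fd1505e: {d50e5bc, fd1505e}.
Ancestors of df3042f: {d50e5bc, df3042f}.
Common ancestors: {d50e5bc}.
The only common ancestor is d50e5bc, so it is the merge base.

d50e5bc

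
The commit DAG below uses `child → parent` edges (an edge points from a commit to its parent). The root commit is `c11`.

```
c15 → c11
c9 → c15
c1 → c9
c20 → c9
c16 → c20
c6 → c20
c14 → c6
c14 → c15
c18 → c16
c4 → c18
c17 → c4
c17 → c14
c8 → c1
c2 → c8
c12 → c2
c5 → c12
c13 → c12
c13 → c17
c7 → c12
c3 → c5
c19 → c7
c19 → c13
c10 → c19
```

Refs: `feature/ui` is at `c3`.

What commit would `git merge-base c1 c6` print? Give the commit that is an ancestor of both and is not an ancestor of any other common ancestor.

c9

Ancestors of c1: {c1, c11, c15, c9}.
Ancestors of c6: {c11, c15, c20, c6, c9}.
Common ancestors: {c11, c15, c9}.
Among these, c9 is not an ancestor of any other common ancestor — it is the merge base.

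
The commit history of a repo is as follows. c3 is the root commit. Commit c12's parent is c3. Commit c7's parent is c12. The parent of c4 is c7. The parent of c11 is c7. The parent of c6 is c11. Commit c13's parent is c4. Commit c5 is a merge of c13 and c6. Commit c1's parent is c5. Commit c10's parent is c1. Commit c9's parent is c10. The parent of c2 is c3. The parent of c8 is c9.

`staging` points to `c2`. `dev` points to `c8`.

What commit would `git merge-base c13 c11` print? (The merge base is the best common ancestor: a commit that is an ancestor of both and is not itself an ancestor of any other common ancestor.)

Ancestors of c13: {c12, c13, c3, c4, c7}.
Ancestors of c11: {c11, c12, c3, c7}.
Common ancestors: {c12, c3, c7}.
Among these, c7 is not an ancestor of any other common ancestor — it is the merge base.

c7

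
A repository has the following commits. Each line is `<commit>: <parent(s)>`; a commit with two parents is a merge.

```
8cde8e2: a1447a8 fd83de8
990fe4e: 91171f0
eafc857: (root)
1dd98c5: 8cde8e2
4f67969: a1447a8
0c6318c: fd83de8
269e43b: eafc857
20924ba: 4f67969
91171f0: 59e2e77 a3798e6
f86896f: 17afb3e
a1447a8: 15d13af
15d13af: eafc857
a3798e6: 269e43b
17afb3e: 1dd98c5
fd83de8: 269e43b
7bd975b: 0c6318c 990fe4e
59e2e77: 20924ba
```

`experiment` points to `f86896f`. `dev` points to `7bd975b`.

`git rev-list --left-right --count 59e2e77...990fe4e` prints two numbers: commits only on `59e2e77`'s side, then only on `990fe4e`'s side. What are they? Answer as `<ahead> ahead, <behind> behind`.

0 ahead, 4 behind

Reachable from 59e2e77: {15d13af, 20924ba, 4f67969, 59e2e77, a1447a8, eafc857}.
Reachable from 990fe4e: {15d13af, 20924ba, 269e43b, 4f67969, 59e2e77, 91171f0, 990fe4e, a1447a8, a3798e6, eafc857}.
Only in 59e2e77's history (ahead): {} — 0.
Only in 990fe4e's history (behind): {269e43b, 91171f0, 990fe4e, a3798e6} — 4.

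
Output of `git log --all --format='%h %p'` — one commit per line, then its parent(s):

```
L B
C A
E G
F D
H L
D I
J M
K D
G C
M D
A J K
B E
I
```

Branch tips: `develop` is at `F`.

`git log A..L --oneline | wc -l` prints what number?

5

Reachable from L: {A, B, C, D, E, G, I, J, K, L, M}.
Reachable from A: {A, D, I, J, K, M}.
In L's history but not A's: {B, C, E, G, L} — 5 commits.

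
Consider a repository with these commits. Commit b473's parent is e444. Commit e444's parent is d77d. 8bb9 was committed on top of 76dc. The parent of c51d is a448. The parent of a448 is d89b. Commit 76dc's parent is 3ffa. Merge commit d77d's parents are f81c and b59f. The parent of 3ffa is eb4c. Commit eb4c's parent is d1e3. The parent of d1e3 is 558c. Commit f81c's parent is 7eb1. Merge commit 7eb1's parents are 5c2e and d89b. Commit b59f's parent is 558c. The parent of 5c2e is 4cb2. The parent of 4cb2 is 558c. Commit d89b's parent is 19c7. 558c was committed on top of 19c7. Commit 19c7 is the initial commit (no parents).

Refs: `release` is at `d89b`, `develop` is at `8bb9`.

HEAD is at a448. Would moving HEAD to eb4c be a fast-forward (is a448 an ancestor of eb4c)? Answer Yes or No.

A fast-forward from a448 to eb4c is possible iff a448 is an ancestor of eb4c.
Ancestors of eb4c: {19c7, 558c, d1e3, eb4c}.
a448 is not among them, so fast-forward is not possible.

No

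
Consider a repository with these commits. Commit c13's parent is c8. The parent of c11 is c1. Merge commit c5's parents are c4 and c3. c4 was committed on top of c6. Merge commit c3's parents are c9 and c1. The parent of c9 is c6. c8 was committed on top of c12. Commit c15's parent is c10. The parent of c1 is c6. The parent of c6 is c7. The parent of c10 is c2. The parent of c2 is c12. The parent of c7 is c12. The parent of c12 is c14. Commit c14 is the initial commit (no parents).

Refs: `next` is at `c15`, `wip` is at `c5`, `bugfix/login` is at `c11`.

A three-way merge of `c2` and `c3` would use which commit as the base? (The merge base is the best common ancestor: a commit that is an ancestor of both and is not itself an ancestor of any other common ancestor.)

c12

Ancestors of c2: {c12, c14, c2}.
Ancestors of c3: {c1, c12, c14, c3, c6, c7, c9}.
Common ancestors: {c12, c14}.
Among these, c12 is not an ancestor of any other common ancestor — it is the merge base.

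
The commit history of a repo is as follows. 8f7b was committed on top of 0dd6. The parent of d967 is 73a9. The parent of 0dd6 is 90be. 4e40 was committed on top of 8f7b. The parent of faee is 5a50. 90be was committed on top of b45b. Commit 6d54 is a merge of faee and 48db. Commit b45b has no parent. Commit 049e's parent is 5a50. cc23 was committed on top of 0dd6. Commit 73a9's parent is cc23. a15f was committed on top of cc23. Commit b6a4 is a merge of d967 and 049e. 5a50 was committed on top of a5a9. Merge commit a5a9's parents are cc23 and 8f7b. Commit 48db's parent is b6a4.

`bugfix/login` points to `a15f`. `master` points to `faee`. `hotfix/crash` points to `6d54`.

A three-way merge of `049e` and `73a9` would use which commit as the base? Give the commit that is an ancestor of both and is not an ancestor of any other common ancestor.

Ancestors of 049e: {049e, 0dd6, 5a50, 8f7b, 90be, a5a9, b45b, cc23}.
Ancestors of 73a9: {0dd6, 73a9, 90be, b45b, cc23}.
Common ancestors: {0dd6, 90be, b45b, cc23}.
Among these, cc23 is not an ancestor of any other common ancestor — it is the merge base.

cc23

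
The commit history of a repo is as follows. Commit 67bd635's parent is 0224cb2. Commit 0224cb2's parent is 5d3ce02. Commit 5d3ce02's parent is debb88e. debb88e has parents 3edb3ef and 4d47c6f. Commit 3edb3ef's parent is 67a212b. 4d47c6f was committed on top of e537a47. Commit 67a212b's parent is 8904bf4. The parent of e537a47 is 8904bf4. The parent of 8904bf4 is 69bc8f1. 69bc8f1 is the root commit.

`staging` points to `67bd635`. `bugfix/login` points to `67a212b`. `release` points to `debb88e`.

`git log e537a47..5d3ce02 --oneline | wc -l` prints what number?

5

Reachable from 5d3ce02: {3edb3ef, 4d47c6f, 5d3ce02, 67a212b, 69bc8f1, 8904bf4, debb88e, e537a47}.
Reachable from e537a47: {69bc8f1, 8904bf4, e537a47}.
In 5d3ce02's history but not e537a47's: {3edb3ef, 4d47c6f, 5d3ce02, 67a212b, debb88e} — 5 commits.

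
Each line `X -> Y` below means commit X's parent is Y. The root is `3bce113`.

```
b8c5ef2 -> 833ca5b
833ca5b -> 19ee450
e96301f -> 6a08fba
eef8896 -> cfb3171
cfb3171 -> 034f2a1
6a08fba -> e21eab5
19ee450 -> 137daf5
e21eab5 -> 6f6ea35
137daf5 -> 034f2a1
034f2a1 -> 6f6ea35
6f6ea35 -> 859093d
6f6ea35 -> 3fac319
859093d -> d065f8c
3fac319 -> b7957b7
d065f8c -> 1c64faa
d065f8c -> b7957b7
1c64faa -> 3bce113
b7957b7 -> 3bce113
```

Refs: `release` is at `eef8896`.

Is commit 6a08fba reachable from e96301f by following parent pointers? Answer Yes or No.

Ancestors of e96301f (commits reachable by following parents): {1c64faa, 3bce113, 3fac319, 6a08fba, 6f6ea35, 859093d, b7957b7, d065f8c, e21eab5, e96301f}.
6a08fba is in that set, so it is an ancestor of e96301f.

Yes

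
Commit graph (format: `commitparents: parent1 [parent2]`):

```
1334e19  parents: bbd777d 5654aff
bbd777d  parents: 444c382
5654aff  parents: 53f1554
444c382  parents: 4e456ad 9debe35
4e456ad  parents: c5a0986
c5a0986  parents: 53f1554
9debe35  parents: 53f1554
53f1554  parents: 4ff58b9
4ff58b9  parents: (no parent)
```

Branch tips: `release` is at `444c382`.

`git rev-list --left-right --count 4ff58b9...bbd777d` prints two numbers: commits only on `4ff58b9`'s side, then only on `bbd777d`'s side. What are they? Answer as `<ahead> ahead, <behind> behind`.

Reachable from 4ff58b9: {4ff58b9}.
Reachable from bbd777d: {444c382, 4e456ad, 4ff58b9, 53f1554, 9debe35, bbd777d, c5a0986}.
Only in 4ff58b9's history (ahead): {} — 0.
Only in bbd777d's history (behind): {444c382, 4e456ad, 53f1554, 9debe35, bbd777d, c5a0986} — 6.

0 ahead, 6 behind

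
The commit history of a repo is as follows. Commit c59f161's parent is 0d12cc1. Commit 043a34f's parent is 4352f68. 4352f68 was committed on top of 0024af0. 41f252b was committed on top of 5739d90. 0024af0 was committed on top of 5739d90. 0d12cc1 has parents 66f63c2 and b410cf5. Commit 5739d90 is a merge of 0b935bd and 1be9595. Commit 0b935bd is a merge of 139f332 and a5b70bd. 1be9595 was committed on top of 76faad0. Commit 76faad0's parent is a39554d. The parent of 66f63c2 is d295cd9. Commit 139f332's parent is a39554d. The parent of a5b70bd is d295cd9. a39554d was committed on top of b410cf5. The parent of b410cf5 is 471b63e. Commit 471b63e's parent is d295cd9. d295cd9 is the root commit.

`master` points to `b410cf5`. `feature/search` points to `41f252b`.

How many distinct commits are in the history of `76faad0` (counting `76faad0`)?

Walking parent pointers from 76faad0: reachable set = {471b63e, 76faad0, a39554d, b410cf5, d295cd9}.
That is 5 commits.

5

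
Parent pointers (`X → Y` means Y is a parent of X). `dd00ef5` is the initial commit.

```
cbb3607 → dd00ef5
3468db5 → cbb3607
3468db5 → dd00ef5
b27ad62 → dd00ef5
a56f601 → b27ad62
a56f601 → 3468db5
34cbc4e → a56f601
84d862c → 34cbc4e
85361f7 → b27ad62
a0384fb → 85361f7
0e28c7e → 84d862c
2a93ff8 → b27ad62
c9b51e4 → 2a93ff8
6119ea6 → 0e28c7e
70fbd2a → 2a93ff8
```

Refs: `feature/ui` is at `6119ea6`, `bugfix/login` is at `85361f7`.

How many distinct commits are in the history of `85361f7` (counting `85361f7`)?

Walking parent pointers from 85361f7: reachable set = {85361f7, b27ad62, dd00ef5}.
That is 3 commits.

3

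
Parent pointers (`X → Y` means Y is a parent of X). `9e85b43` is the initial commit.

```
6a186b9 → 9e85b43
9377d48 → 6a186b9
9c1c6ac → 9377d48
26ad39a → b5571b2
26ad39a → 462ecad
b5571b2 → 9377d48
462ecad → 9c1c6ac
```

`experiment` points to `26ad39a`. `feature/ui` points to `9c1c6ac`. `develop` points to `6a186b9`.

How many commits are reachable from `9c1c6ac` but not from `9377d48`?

Reachable from 9c1c6ac: {6a186b9, 9377d48, 9c1c6ac, 9e85b43}.
Reachable from 9377d48: {6a186b9, 9377d48, 9e85b43}.
In 9c1c6ac's history but not 9377d48's: {9c1c6ac} — 1 commit.

1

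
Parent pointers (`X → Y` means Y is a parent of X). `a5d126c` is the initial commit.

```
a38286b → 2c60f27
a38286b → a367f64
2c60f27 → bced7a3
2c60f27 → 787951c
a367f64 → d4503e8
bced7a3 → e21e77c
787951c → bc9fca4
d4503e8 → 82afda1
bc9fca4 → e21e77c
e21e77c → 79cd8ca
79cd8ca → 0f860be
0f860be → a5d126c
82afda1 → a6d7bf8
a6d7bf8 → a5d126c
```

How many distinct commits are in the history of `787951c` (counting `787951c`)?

Walking parent pointers from 787951c: reachable set = {0f860be, 787951c, 79cd8ca, a5d126c, bc9fca4, e21e77c}.
That is 6 commits.

6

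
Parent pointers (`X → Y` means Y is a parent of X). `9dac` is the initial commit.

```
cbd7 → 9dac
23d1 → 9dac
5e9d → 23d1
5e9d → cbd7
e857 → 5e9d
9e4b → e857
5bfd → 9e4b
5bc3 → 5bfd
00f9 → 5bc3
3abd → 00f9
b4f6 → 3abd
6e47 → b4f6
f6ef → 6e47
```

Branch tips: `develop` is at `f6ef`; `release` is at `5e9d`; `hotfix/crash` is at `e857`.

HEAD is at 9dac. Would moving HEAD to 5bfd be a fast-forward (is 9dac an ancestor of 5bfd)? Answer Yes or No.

A fast-forward from 9dac to 5bfd is possible iff 9dac is an ancestor of 5bfd.
Ancestors of 5bfd: {23d1, 5bfd, 5e9d, 9dac, 9e4b, cbd7, e857}.
9dac is among them, so fast-forward is possible.

Yes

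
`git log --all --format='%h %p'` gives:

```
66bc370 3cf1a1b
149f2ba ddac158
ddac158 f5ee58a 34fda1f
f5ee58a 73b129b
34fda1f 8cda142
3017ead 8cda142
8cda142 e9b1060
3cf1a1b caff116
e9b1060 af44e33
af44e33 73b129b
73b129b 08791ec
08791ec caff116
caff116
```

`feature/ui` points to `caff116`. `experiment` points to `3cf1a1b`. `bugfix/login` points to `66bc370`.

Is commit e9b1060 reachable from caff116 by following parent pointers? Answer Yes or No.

Ancestors of caff116: {caff116}.
e9b1060 is not in that set, so it is not an ancestor of caff116.

No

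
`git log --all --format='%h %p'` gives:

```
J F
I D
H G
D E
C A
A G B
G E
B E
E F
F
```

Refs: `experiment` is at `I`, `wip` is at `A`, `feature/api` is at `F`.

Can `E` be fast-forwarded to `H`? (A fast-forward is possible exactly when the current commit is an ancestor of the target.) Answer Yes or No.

A fast-forward from E to H is possible iff E is an ancestor of H.
Ancestors of H: {E, F, G, H}.
E is among them, so fast-forward is possible.

Yes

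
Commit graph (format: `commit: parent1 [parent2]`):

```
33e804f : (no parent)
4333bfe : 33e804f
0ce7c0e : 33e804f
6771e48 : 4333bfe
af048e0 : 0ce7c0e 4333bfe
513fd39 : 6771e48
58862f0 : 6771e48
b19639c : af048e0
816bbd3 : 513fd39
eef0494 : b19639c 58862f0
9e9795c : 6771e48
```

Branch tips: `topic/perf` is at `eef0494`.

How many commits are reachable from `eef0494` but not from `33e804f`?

Reachable from eef0494: {0ce7c0e, 33e804f, 4333bfe, 58862f0, 6771e48, af048e0, b19639c, eef0494}.
Reachable from 33e804f: {33e804f}.
In eef0494's history but not 33e804f's: {0ce7c0e, 4333bfe, 58862f0, 6771e48, af048e0, b19639c, eef0494} — 7 commits.

7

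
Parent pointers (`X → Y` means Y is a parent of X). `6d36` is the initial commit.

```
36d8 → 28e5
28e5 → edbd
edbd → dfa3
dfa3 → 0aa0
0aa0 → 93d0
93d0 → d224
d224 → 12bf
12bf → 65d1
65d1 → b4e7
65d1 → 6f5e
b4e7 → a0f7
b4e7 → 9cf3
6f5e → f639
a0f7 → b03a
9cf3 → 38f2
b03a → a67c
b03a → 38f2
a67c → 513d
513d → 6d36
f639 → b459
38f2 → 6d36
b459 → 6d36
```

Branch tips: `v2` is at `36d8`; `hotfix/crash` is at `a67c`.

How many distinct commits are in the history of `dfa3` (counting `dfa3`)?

Walking parent pointers from dfa3: reachable set = {0aa0, 12bf, 38f2, 513d, 65d1, 6d36, 6f5e, 93d0, 9cf3, a0f7, a67c, b03a, b459, b4e7, d224, dfa3, f639}.
That is 17 commits.

17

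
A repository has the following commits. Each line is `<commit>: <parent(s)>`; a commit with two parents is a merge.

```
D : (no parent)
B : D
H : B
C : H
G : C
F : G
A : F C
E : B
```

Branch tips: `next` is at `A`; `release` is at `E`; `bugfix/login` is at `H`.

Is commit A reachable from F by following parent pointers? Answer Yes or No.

No

Ancestors of F: {B, C, D, F, G, H}.
A is not in that set, so it is not an ancestor of F.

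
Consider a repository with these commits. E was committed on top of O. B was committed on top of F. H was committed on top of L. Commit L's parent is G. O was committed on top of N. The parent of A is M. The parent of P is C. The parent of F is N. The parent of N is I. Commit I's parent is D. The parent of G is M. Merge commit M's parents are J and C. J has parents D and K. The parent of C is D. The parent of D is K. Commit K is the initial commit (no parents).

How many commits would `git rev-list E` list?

6

Walking parent pointers from E: reachable set = {D, E, I, K, N, O}.
That is 6 commits.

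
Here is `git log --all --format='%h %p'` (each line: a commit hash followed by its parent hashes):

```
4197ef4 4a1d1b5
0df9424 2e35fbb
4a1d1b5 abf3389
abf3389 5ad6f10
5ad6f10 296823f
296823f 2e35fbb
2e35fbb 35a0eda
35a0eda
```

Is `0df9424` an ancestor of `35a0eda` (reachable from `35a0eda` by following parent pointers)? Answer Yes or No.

Ancestors of 35a0eda: {35a0eda}.
0df9424 is not in that set, so it is not an ancestor of 35a0eda.

No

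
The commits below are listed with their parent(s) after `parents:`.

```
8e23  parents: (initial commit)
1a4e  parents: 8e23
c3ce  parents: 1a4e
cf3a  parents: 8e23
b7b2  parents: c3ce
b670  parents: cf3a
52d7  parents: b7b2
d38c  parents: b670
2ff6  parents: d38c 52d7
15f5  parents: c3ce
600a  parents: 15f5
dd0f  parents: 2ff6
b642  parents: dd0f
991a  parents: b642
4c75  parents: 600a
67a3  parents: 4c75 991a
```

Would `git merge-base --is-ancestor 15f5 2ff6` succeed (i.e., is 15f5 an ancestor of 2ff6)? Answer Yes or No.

No

Ancestors of 2ff6: {1a4e, 2ff6, 52d7, 8e23, b670, b7b2, c3ce, cf3a, d38c}.
15f5 is not in that set, so it is not an ancestor of 2ff6.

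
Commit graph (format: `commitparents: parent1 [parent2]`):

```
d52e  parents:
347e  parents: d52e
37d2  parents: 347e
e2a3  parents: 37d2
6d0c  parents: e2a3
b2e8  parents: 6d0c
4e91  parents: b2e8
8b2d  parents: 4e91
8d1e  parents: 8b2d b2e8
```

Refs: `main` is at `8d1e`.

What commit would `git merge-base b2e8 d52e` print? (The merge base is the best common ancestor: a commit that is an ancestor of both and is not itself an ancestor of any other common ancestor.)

d52e

Ancestors of b2e8: {347e, 37d2, 6d0c, b2e8, d52e, e2a3}.
Ancestors of d52e: {d52e}.
Common ancestors: {d52e}.
The only common ancestor is d52e, so it is the merge base.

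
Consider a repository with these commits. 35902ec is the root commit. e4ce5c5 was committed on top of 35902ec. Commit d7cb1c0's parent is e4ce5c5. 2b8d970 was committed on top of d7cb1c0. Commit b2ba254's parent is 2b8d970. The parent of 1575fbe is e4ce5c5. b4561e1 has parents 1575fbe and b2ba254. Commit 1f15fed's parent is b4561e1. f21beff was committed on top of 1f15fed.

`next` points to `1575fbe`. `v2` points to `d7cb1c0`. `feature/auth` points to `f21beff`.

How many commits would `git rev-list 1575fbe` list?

3

Walking parent pointers from 1575fbe: reachable set = {1575fbe, 35902ec, e4ce5c5}.
That is 3 commits.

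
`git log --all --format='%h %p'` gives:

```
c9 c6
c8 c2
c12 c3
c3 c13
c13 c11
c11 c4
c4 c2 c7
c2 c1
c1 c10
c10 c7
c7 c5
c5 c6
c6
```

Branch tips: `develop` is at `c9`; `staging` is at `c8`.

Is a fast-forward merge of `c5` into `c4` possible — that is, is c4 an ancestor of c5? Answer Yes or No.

No

A fast-forward from c4 to c5 is possible iff c4 is an ancestor of c5.
Ancestors of c5: {c5, c6}.
c4 is not among them, so fast-forward is not possible.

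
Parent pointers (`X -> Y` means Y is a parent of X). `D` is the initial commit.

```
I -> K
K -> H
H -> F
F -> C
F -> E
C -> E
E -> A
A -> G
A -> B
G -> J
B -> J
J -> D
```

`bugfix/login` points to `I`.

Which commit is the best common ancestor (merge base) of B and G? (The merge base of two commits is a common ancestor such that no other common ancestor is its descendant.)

J

Ancestors of B: {B, D, J}.
Ancestors of G: {D, G, J}.
Common ancestors: {D, J}.
Among these, J is not an ancestor of any other common ancestor — it is the merge base.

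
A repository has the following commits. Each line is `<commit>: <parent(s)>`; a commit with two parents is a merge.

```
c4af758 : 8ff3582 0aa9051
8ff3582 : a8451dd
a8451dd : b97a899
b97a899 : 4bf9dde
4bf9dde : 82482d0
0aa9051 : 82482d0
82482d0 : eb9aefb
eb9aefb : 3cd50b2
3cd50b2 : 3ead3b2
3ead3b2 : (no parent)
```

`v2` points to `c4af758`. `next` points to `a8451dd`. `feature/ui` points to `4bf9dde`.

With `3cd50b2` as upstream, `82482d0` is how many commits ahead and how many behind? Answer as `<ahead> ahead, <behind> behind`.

2 ahead, 0 behind

Reachable from 82482d0: {3cd50b2, 3ead3b2, 82482d0, eb9aefb}.
Reachable from 3cd50b2: {3cd50b2, 3ead3b2}.
Only in 82482d0's history (ahead): {82482d0, eb9aefb} — 2.
Only in 3cd50b2's history (behind): {} — 0.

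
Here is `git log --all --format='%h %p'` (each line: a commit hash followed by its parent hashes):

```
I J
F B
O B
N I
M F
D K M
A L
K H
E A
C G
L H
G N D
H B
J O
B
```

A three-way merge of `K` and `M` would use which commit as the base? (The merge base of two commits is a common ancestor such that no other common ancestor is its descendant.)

B

Ancestors of K: {B, H, K}.
Ancestors of M: {B, F, M}.
Common ancestors: {B}.
The only common ancestor is B, so it is the merge base.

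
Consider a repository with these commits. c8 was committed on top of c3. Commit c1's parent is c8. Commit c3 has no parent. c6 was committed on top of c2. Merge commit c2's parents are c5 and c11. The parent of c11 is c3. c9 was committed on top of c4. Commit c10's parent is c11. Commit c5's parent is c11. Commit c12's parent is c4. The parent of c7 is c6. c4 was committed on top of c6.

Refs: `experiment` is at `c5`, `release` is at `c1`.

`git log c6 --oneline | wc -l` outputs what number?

5

Walking parent pointers from c6: reachable set = {c11, c2, c3, c5, c6}.
That is 5 commits.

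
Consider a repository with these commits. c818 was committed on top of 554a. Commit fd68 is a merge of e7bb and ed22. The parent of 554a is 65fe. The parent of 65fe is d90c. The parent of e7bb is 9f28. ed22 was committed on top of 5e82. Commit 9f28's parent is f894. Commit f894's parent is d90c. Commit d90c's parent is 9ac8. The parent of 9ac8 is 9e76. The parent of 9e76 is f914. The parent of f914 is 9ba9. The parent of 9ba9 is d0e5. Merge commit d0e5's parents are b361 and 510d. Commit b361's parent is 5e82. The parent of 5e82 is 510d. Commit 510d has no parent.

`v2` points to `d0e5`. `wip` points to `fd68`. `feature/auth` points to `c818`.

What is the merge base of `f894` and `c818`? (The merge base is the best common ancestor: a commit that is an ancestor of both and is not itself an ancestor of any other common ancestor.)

Ancestors of f894: {510d, 5e82, 9ac8, 9ba9, 9e76, b361, d0e5, d90c, f894, f914}.
Ancestors of c818: {510d, 554a, 5e82, 65fe, 9ac8, 9ba9, 9e76, b361, c818, d0e5, d90c, f914}.
Common ancestors: {510d, 5e82, 9ac8, 9ba9, 9e76, b361, d0e5, d90c, f914}.
Among these, d90c is not an ancestor of any other common ancestor — it is the merge base.

d90c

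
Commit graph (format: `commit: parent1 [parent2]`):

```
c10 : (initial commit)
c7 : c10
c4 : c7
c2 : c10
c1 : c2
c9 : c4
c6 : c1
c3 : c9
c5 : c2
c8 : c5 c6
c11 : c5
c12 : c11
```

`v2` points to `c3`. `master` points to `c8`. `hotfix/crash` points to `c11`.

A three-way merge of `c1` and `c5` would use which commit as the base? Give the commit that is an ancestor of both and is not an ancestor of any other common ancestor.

Ancestors of c1: {c1, c10, c2}.
Ancestors of c5: {c10, c2, c5}.
Common ancestors: {c10, c2}.
Among these, c2 is not an ancestor of any other common ancestor — it is the merge base.

c2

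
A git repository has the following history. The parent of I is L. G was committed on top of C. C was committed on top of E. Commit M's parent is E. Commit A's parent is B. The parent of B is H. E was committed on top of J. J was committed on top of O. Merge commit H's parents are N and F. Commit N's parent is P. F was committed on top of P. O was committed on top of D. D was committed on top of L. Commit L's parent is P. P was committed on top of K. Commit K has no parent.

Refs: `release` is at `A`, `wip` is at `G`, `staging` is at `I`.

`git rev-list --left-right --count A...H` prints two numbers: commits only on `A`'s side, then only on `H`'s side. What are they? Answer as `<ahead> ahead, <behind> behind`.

Reachable from A: {A, B, F, H, K, N, P}.
Reachable from H: {F, H, K, N, P}.
Only in A's history (ahead): {A, B} — 2.
Only in H's history (behind): {} — 0.

2 ahead, 0 behind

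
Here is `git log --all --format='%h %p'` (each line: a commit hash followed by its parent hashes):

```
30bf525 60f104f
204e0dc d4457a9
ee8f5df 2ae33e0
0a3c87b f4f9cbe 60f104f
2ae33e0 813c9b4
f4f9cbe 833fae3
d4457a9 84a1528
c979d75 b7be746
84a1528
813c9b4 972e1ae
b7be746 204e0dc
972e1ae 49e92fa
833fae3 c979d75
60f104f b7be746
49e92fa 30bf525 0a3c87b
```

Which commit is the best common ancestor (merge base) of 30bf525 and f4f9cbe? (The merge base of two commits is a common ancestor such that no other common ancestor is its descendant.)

Ancestors of 30bf525: {204e0dc, 30bf525, 60f104f, 84a1528, b7be746, d4457a9}.
Ancestors of f4f9cbe: {204e0dc, 833fae3, 84a1528, b7be746, c979d75, d4457a9, f4f9cbe}.
Common ancestors: {204e0dc, 84a1528, b7be746, d4457a9}.
Among these, b7be746 is not an ancestor of any other common ancestor — it is the merge base.

b7be746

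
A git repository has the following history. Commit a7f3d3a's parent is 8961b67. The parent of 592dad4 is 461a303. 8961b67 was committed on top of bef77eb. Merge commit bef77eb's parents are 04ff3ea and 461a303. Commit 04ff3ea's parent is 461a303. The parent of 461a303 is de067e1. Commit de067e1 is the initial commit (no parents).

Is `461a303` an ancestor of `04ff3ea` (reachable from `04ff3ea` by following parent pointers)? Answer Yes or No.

Ancestors of 04ff3ea (commits reachable by following parents): {04ff3ea, 461a303, de067e1}.
461a303 is in that set, so it is an ancestor of 04ff3ea.

Yes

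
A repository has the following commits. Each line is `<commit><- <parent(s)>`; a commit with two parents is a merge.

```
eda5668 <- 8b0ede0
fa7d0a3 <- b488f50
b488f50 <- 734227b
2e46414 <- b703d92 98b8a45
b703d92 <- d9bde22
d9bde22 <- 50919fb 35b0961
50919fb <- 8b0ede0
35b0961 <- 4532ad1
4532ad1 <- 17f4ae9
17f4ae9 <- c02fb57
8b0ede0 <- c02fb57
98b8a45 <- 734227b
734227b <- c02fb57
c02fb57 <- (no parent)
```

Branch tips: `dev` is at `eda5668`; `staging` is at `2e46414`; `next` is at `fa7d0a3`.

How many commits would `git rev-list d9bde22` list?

7

Walking parent pointers from d9bde22: reachable set = {17f4ae9, 35b0961, 4532ad1, 50919fb, 8b0ede0, c02fb57, d9bde22}.
That is 7 commits.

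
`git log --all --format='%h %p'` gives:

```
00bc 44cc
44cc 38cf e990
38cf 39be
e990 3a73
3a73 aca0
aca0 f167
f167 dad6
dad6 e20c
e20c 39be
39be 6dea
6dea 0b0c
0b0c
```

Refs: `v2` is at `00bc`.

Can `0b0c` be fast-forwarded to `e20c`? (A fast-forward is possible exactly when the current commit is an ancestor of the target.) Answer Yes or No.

Yes

A fast-forward from 0b0c to e20c is possible iff 0b0c is an ancestor of e20c.
Ancestors of e20c: {0b0c, 39be, 6dea, e20c}.
0b0c is among them, so fast-forward is possible.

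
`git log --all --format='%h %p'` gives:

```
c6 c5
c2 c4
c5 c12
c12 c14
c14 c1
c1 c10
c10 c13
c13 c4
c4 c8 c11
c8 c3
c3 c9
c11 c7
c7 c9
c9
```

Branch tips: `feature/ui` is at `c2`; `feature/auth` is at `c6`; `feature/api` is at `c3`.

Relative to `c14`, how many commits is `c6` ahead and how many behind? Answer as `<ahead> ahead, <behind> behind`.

Reachable from c6: {c1, c10, c11, c12, c13, c14, c3, c4, c5, c6, c7, c8, c9}.
Reachable from c14: {c1, c10, c11, c13, c14, c3, c4, c7, c8, c9}.
Only in c6's history (ahead): {c12, c5, c6} — 3.
Only in c14's history (behind): {} — 0.

3 ahead, 0 behind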